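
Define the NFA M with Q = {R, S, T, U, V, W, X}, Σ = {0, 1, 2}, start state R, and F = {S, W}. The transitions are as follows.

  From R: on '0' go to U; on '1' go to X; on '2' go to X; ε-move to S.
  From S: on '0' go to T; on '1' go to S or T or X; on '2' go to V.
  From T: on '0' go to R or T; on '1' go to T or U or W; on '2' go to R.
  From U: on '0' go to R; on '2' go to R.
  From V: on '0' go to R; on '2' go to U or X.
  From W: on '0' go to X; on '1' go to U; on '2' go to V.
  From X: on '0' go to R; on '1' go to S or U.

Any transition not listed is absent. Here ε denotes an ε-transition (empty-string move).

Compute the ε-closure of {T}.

Begin with {T}.
No ε-moves leave this set, so the closure equals the set itself.

{T}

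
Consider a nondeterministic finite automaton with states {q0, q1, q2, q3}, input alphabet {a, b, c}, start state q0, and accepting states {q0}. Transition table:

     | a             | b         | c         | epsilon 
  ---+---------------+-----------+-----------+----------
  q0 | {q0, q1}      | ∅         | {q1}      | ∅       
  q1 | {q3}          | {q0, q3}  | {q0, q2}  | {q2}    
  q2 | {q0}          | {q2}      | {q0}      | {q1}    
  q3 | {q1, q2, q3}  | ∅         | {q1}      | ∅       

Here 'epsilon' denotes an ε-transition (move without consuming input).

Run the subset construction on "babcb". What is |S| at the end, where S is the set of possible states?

0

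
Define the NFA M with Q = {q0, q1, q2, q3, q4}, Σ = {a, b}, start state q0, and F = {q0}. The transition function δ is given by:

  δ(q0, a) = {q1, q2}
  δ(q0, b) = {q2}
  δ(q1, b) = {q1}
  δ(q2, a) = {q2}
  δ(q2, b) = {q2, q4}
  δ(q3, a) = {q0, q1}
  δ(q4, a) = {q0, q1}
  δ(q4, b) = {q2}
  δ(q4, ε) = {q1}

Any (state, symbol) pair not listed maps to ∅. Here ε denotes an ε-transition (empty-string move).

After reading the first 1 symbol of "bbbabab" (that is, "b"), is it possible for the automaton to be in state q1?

Start in {q0}.
Read 'b': {q0} → {q2}.
State q1 is not in {q2}.

No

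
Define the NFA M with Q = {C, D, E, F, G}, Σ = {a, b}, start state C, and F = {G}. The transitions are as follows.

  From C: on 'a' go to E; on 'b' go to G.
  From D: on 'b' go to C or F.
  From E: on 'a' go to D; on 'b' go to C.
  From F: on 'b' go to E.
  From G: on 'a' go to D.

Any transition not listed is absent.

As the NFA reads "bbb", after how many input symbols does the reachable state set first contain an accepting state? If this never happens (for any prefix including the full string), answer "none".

1

Start in {C}.
Read 'b': {C} → {G}.
None of the earlier sets intersect F, but {G} does.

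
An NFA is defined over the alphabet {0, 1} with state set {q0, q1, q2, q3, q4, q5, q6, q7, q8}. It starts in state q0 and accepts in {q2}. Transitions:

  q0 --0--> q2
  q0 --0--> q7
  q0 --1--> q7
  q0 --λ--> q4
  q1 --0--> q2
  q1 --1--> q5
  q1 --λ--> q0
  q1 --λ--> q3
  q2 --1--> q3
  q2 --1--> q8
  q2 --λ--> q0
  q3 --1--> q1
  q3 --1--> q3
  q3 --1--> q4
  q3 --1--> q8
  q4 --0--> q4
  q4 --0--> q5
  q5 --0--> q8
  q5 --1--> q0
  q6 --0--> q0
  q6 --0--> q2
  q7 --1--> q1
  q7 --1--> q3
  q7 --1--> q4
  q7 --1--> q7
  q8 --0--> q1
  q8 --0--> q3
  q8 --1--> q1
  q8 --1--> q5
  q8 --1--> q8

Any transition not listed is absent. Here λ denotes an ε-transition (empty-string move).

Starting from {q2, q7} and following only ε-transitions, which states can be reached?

Begin with {q2, q7}.
ε-move q2 → q0; add q0.
ε-move q0 → q4; add q4.

{q0, q2, q4, q7}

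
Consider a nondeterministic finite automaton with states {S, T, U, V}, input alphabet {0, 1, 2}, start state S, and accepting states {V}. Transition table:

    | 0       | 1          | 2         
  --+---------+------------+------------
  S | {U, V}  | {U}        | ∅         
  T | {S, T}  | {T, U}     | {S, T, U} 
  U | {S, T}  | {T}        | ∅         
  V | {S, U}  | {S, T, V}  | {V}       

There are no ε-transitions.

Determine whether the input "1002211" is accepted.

Yes

Start in {S}.
Read '1': S→{U}; now {U}.
Read '0': U→{S, T}; now {S, T}.
Read '0': S→{U, V}, T→{S, T}; now {S, T, U, V}.
Read '2': S→∅, T→{S, T, U}, U→∅, V→{V}; now {S, T, U, V}.
Read '2': S→∅, T→{S, T, U}, U→∅, V→{V}; now {S, T, U, V}.
Read '1': S→{U}, T→{T, U}, U→{T}, V→{S, T, V}; now {S, T, U, V}.
Read '1': S→{U}, T→{T, U}, U→{T}, V→{S, T, V}; now {S, T, U, V}.
The final set {S, T, U, V} contains the accepting state V.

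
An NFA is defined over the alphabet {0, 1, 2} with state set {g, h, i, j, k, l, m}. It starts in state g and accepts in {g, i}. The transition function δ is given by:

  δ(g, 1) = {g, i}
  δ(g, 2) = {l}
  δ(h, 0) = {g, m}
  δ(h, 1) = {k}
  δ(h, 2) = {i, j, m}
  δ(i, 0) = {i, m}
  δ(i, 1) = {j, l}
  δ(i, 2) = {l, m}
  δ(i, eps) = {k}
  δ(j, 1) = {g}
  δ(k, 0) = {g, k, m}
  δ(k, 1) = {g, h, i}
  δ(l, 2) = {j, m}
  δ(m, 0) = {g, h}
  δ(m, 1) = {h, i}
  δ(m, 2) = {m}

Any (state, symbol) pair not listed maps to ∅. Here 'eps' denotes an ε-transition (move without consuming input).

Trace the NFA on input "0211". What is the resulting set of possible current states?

∅

Start in {g}.
Read '0': g→∅; now ∅.
The set is empty and remains empty for the remaining 3 symbols.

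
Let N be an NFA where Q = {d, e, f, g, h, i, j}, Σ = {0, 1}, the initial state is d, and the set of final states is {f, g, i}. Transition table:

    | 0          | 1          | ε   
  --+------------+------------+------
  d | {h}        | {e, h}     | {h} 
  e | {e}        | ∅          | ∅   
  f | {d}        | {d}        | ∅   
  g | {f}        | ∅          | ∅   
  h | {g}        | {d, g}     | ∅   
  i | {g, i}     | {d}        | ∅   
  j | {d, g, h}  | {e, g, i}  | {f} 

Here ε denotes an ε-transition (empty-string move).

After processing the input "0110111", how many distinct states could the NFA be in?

Start: ε-closure({d}) = {d, h}.
Read '0': d→{h}, h→{g}; now {g, h}.
Read '1': g→∅, h→{d, g}; union {d, g}; ε-closure = {d, g, h}.
Read '1': d→{e, h}, g→∅, h→{d, g}; now {d, e, g, h}.
Read '0': d→{h}, e→{e}, g→{f}, h→{g}; now {e, f, g, h}.
Read '1': e→∅, f→{d}, g→∅, h→{d, g}; union {d, g}; ε-closure = {d, g, h}.
Read '1': d→{e, h}, g→∅, h→{d, g}; now {d, e, g, h}.
Read '1': d→{e, h}, e→∅, g→∅, h→{d, g}; now {d, e, g, h}.
That set has 4 states.

4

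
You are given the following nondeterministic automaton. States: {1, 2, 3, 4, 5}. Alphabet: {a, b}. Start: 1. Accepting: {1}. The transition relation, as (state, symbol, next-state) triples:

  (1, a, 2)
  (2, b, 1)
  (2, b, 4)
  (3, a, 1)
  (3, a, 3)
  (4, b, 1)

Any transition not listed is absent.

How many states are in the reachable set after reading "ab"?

Start in {1}.
Read 'a': 1→{2}; now {2}.
Read 'b': 2→{1, 4}; now {1, 4}.
That set has 2 states.

2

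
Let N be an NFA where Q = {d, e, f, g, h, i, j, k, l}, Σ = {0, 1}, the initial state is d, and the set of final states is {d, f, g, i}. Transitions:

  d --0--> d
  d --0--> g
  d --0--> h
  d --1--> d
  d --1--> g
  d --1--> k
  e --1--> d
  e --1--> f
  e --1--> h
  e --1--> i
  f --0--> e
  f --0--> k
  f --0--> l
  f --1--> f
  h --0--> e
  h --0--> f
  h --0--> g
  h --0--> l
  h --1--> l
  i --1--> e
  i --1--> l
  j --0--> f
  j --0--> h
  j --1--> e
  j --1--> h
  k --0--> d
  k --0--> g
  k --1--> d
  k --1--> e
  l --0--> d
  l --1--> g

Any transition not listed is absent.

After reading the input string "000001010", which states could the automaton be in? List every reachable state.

Start in {d}.
Read '0': d→{d, g, h}; now {d, g, h}.
Read '0': d→{d, g, h}, g→∅, h→{e, f, g, l}; now {d, e, f, g, h, l}.
Read '0': d→{d, g, h}, e→∅, f→{e, k, l}, g→∅, h→{e, f, g, l}, l→{d}; now {d, e, f, g, h, k, l}.
Read '0': d→{d, g, h}, e→∅, f→{e, k, l}, g→∅, h→{e, f, g, l}, k→{d, g}, l→{d}; now {d, e, f, g, h, k, l}.
Read '0': d→{d, g, h}, e→∅, f→{e, k, l}, g→∅, h→{e, f, g, l}, k→{d, g}, l→{d}; now {d, e, f, g, h, k, l}.
Read '1': d→{d, g, k}, e→{d, f, h, i}, f→{f}, g→∅, h→{l}, k→{d, e}, l→{g}; now {d, e, f, g, h, i, k, l}.
Read '0': d→{d, g, h}, e→∅, f→{e, k, l}, g→∅, h→{e, f, g, l}, i→∅, k→{d, g}, l→{d}; now {d, e, f, g, h, k, l}.
Read '1': d→{d, g, k}, e→{d, f, h, i}, f→{f}, g→∅, h→{l}, k→{d, e}, l→{g}; now {d, e, f, g, h, i, k, l}.
Read '0': d→{d, g, h}, e→∅, f→{e, k, l}, g→∅, h→{e, f, g, l}, i→∅, k→{d, g}, l→{d}; now {d, e, f, g, h, k, l}.

{d, e, f, g, h, k, l}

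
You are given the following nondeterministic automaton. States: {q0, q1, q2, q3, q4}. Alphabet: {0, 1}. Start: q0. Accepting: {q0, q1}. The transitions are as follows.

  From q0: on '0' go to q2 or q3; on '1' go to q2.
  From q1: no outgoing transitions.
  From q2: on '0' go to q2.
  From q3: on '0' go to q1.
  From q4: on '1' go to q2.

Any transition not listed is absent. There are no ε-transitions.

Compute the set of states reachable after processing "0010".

∅

Start in {q0}.
Read '0': {q0} → {q2, q3}.
Read '0': {q2, q3} → {q1, q2}.
Read '1': {q1, q2} → ∅.
The set is empty and remains empty for the remaining 1 symbol.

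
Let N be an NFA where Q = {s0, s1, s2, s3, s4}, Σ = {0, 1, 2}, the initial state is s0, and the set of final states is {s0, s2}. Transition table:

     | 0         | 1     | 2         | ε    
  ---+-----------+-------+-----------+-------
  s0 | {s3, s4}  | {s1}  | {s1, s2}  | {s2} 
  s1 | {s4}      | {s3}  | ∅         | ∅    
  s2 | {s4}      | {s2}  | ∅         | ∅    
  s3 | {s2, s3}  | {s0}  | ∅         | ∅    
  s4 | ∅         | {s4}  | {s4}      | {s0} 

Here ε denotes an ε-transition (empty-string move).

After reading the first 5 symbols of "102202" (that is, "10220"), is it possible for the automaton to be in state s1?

No

Start: ε-closure({s0}) = {s0, s2}.
Read '1': {s0, s2} → {s1, s2}.
Read '0': {s1, s2} → {s0, s2, s4}.
Read '2': {s0, s2, s4} → {s0, s1, s2, s4}.
Read '2': {s0, s1, s2, s4} → {s0, s1, s2, s4}.
Read '0': {s0, s1, s2, s4} → {s0, s2, s3, s4}.
State s1 is not in {s0, s2, s3, s4}.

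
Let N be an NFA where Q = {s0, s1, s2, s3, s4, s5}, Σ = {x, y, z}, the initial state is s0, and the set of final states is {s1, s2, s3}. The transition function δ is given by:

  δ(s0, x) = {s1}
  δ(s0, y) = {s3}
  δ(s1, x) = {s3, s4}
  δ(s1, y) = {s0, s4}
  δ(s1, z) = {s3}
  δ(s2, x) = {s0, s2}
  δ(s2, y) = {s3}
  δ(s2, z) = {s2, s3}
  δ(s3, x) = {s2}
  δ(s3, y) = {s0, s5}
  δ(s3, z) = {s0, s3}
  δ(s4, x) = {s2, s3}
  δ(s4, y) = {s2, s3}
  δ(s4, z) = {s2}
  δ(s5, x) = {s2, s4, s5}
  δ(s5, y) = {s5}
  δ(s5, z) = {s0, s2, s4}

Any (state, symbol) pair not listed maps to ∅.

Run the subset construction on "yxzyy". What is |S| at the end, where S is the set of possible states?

3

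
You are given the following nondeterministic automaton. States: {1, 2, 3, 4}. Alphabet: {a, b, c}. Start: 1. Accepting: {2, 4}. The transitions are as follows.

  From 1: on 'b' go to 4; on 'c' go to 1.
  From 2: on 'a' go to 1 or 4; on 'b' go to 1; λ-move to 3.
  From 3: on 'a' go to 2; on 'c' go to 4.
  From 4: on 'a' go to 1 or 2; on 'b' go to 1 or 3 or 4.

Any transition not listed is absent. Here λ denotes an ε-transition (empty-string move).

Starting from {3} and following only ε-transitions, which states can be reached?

Begin with {3}.
No ε-moves leave this set, so the closure equals the set itself.

{3}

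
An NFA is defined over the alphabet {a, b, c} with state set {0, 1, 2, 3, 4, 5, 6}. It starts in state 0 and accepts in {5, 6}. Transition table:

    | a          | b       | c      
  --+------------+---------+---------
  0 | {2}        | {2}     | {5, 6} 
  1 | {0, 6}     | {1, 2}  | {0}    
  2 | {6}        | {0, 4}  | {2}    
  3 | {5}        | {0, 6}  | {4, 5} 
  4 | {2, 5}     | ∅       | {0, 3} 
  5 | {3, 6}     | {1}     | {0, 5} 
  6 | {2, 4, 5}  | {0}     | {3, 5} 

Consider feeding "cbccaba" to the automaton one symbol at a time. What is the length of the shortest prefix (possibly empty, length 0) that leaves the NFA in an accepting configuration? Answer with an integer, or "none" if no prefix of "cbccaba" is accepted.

Start in {0}.
Read 'c': {0} → {5, 6}.
None of the earlier sets intersect F, but {5, 6} does.

1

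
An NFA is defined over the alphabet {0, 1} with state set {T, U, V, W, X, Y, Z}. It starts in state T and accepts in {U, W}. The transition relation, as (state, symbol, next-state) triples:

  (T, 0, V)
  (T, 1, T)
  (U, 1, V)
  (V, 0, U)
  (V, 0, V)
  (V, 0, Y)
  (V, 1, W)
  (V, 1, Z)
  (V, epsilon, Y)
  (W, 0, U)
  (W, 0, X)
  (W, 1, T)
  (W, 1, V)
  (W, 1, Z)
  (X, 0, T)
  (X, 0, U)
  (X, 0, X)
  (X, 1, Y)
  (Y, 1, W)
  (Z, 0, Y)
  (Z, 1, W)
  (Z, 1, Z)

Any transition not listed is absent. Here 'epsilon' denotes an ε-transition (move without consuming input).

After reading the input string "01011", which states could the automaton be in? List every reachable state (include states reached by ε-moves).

{T, V, W, Y, Z}

Start in {T}.
Read '0': {T} → {V, Y}.
Read '1': {V, Y} → {W, Z}.
Read '0': {W, Z} → {U, X, Y}.
Read '1': {U, X, Y} → {V, W, Y}.
Read '1': {V, W, Y} → {T, V, W, Y, Z}.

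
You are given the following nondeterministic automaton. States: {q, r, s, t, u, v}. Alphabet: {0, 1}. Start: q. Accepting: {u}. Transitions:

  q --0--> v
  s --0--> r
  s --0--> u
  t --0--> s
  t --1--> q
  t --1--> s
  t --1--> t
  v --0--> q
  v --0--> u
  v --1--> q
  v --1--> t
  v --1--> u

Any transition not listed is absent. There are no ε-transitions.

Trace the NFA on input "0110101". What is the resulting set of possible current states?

{q, t, u}

Start in {q}.
Read '0': {q} → {v}.
Read '1': {v} → {q, t, u}.
Read '1': {q, t, u} → {q, s, t}.
Read '0': {q, s, t} → {r, s, u, v}.
Read '1': {r, s, u, v} → {q, t, u}.
Read '0': {q, t, u} → {s, v}.
Read '1': {s, v} → {q, t, u}.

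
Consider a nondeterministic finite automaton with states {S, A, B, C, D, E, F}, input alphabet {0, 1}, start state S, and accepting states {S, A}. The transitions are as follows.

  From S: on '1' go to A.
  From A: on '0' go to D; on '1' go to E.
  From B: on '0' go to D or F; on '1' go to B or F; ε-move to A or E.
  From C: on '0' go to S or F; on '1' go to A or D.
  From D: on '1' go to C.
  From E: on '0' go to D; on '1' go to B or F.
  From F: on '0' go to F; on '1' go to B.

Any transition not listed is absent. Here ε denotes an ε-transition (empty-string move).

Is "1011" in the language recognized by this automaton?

Yes

Start in {S}.
Read '1': {S} → {A}.
Read '0': {A} → {D}.
Read '1': {D} → {C}.
Read '1': {C} → {A, D}.
The final set {A, D} contains the accepting state A.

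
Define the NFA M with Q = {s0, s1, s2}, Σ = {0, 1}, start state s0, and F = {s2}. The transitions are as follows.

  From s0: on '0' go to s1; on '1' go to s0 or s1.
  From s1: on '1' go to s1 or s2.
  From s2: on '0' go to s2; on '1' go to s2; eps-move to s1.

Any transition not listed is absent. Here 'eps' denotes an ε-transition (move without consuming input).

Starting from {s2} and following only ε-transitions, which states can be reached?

Begin with {s2}.
ε-move s2 → s1; add s1.

{s1, s2}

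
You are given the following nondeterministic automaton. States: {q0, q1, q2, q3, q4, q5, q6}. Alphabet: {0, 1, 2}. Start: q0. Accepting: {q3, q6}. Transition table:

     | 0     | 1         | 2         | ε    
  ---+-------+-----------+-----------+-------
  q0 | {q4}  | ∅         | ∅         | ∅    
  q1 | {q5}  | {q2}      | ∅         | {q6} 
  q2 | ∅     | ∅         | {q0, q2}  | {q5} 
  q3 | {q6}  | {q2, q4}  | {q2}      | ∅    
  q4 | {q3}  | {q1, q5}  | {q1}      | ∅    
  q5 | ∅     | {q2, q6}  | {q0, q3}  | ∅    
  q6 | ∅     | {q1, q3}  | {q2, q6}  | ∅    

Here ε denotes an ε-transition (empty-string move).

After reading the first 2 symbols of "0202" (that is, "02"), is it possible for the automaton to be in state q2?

Start in {q0}.
Read '0': q0→{q4}; now {q4}.
Read '2': q4→{q1}; union {q1}; ε-closure = {q1, q6}.
State q2 is not in {q1, q6}.

No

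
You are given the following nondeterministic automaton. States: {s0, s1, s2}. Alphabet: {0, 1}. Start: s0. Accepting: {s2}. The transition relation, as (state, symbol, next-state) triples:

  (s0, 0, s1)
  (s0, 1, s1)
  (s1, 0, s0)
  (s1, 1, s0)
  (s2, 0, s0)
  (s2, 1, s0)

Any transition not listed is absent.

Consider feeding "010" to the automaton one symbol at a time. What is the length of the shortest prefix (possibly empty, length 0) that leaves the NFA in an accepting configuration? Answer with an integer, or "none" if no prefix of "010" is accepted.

none

Start in {s0}.
Read '0': {s0} → {s1}.
Read '1': {s1} → {s0}.
Read '0': {s0} → {s1}.
No reachable set along the way intersects F.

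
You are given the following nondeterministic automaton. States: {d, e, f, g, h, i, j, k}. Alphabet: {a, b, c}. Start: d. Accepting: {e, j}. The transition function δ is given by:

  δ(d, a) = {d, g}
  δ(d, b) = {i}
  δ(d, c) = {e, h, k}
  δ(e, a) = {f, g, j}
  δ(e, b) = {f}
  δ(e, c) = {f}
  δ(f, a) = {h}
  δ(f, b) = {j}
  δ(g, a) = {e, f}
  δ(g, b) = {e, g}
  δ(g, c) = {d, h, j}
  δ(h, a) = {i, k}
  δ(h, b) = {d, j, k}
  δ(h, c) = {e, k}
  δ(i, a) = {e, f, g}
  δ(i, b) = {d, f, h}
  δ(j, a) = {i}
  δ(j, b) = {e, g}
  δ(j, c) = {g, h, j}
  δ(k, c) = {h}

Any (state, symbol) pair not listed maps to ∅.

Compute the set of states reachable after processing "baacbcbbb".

{d, e, f, g, h, i, j, k}

Start in {d}.
Read 'b': {d} → {i}.
Read 'a': {i} → {e, f, g}.
Read 'a': {e, f, g} → {e, f, g, h, j}.
Read 'c': {e, f, g, h, j} → {d, e, f, g, h, j, k}.
Read 'b': {d, e, f, g, h, j, k} → {d, e, f, g, i, j, k}.
Read 'c': {d, e, f, g, i, j, k} → {d, e, f, g, h, j, k}.
Read 'b': {d, e, f, g, h, j, k} → {d, e, f, g, i, j, k}.
Read 'b': {d, e, f, g, i, j, k} → {d, e, f, g, h, i, j}.
Read 'b': {d, e, f, g, h, i, j} → {d, e, f, g, h, i, j, k}.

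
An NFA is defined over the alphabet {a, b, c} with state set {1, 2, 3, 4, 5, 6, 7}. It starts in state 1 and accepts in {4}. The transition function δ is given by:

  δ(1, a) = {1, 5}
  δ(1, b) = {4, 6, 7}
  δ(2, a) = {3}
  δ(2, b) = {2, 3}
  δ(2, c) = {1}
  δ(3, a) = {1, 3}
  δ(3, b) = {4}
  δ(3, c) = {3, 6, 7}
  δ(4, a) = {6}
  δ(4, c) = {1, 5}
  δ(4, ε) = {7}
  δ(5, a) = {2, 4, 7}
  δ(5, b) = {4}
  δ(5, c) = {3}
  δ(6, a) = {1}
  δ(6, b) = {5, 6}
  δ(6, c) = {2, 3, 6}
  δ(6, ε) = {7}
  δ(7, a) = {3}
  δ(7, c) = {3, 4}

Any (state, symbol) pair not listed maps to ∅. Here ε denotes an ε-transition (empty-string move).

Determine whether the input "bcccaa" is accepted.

Start in {1}.
Read 'b': 1→{4, 6, 7}; now {4, 6, 7}.
Read 'c': 4→{1, 5}, 6→{2, 3, 6}, 7→{3, 4}; union {1, 2, 3, 4, 5, 6}; ε-closure = {1, 2, 3, 4, 5, 6, 7}.
Read 'c': 1→∅, 2→{1}, 3→{3, 6, 7}, 4→{1, 5}, 5→{3}, 6→{2, 3, 6}, 7→{3, 4}; now {1, 2, 3, 4, 5, 6, 7}.
Read 'c': 1→∅, 2→{1}, 3→{3, 6, 7}, 4→{1, 5}, 5→{3}, 6→{2, 3, 6}, 7→{3, 4}; now {1, 2, 3, 4, 5, 6, 7}.
Read 'a': 1→{1, 5}, 2→{3}, 3→{1, 3}, 4→{6}, 5→{2, 4, 7}, 6→{1}, 7→{3}; now {1, 2, 3, 4, 5, 6, 7}.
Read 'a': 1→{1, 5}, 2→{3}, 3→{1, 3}, 4→{6}, 5→{2, 4, 7}, 6→{1}, 7→{3}; now {1, 2, 3, 4, 5, 6, 7}.
The final set {1, 2, 3, 4, 5, 6, 7} contains the accepting state 4.

Yes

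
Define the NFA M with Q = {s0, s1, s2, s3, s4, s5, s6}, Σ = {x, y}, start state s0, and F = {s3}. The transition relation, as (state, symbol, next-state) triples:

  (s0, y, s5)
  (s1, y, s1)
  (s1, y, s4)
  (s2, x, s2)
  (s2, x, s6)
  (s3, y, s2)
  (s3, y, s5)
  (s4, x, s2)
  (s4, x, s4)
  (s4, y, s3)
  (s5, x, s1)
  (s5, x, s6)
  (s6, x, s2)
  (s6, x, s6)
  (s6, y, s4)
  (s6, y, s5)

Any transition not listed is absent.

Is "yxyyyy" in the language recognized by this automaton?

Yes

Start in {s0}.
Read 'y': s0→{s5}; now {s5}.
Read 'x': s5→{s1, s6}; now {s1, s6}.
Read 'y': s1→{s1, s4}, s6→{s4, s5}; now {s1, s4, s5}.
Read 'y': s1→{s1, s4}, s4→{s3}, s5→∅; now {s1, s3, s4}.
Read 'y': s1→{s1, s4}, s3→{s2, s5}, s4→{s3}; now {s1, s2, s3, s4, s5}.
Read 'y': s1→{s1, s4}, s2→∅, s3→{s2, s5}, s4→{s3}, s5→∅; now {s1, s2, s3, s4, s5}.
The final set {s1, s2, s3, s4, s5} contains the accepting state s3.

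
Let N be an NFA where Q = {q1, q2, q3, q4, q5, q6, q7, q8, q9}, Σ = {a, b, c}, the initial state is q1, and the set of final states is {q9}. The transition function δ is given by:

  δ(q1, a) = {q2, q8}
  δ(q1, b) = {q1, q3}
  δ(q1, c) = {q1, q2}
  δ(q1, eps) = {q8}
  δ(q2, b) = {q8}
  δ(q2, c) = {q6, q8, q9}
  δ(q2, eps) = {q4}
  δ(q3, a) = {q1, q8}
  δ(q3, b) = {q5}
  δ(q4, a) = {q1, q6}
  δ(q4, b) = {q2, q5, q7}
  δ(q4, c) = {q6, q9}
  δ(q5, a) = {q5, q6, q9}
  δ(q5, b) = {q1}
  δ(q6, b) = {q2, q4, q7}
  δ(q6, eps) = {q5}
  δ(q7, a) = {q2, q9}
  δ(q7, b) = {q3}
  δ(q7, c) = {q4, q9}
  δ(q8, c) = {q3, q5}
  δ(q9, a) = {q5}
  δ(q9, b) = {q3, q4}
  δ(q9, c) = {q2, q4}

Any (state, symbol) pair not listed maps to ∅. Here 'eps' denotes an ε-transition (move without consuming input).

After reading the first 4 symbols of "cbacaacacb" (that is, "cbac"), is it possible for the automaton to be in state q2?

Yes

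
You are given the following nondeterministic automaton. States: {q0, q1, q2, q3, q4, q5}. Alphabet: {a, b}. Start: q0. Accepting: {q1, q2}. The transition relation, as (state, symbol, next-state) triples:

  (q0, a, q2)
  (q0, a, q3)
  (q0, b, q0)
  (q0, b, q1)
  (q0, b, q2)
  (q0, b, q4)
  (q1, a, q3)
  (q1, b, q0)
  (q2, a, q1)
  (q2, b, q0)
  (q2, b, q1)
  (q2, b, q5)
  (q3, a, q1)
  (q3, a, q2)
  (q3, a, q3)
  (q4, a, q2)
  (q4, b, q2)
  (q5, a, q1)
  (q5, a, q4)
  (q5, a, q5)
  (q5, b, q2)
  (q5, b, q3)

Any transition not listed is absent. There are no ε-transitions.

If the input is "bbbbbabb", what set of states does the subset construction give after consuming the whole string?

{q0, q1, q2, q3, q4, q5}

Start in {q0}.
Read 'b': q0→{q0, q1, q2, q4}; now {q0, q1, q2, q4}.
Read 'b': q0→{q0, q1, q2, q4}, q1→{q0}, q2→{q0, q1, q5}, q4→{q2}; now {q0, q1, q2, q4, q5}.
Read 'b': q0→{q0, q1, q2, q4}, q1→{q0}, q2→{q0, q1, q5}, q4→{q2}, q5→{q2, q3}; now {q0, q1, q2, q3, q4, q5}.
Read 'b': q0→{q0, q1, q2, q4}, q1→{q0}, q2→{q0, q1, q5}, q3→∅, q4→{q2}, q5→{q2, q3}; now {q0, q1, q2, q3, q4, q5}.
Read 'b': q0→{q0, q1, q2, q4}, q1→{q0}, q2→{q0, q1, q5}, q3→∅, q4→{q2}, q5→{q2, q3}; now {q0, q1, q2, q3, q4, q5}.
Read 'a': q0→{q2, q3}, q1→{q3}, q2→{q1}, q3→{q1, q2, q3}, q4→{q2}, q5→{q1, q4, q5}; now {q1, q2, q3, q4, q5}.
Read 'b': q1→{q0}, q2→{q0, q1, q5}, q3→∅, q4→{q2}, q5→{q2, q3}; now {q0, q1, q2, q3, q5}.
Read 'b': q0→{q0, q1, q2, q4}, q1→{q0}, q2→{q0, q1, q5}, q3→∅, q5→{q2, q3}; now {q0, q1, q2, q3, q4, q5}.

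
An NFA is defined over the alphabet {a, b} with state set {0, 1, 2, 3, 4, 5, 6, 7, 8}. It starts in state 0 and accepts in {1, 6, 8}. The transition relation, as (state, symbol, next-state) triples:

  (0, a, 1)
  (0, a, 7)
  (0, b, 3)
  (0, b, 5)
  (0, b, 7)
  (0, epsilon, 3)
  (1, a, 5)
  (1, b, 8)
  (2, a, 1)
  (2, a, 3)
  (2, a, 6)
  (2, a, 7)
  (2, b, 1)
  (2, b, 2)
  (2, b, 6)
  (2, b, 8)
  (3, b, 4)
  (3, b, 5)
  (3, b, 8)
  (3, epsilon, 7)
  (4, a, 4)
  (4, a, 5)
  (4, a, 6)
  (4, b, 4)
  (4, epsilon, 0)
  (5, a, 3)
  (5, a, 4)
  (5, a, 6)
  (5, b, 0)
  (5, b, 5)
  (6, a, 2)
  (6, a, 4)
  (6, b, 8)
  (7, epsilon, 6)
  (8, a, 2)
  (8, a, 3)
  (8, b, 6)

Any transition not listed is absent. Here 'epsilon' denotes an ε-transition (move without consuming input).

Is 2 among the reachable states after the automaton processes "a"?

Start: ε-closure({0}) = {0, 3, 6, 7}.
Read 'a': {0, 3, 6, 7} → {0, 1, 2, 3, 4, 6, 7}.
State 2 is in {0, 1, 2, 3, 4, 6, 7}.

Yes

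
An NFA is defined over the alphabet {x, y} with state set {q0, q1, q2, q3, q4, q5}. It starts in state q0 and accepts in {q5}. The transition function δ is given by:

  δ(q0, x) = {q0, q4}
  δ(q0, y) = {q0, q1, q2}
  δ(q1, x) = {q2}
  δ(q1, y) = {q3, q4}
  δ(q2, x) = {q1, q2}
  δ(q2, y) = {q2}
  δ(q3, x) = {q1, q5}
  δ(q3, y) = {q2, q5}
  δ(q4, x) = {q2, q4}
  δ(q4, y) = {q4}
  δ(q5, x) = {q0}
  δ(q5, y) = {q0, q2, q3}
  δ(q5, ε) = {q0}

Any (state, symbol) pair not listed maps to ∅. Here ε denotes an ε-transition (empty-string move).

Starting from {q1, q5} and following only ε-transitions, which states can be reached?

{q0, q1, q5}

Begin with {q1, q5}.
ε-move q5 → q0; add q0.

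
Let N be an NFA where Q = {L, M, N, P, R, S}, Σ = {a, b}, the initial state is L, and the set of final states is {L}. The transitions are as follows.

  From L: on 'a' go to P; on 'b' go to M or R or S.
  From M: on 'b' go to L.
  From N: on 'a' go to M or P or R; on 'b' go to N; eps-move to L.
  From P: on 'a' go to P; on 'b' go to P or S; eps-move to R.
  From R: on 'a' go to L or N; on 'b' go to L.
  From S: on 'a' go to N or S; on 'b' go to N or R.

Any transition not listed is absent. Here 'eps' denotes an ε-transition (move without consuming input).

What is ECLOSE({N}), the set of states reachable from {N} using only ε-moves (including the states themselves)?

{L, N}

Begin with {N}.
ε-move N → L; add L.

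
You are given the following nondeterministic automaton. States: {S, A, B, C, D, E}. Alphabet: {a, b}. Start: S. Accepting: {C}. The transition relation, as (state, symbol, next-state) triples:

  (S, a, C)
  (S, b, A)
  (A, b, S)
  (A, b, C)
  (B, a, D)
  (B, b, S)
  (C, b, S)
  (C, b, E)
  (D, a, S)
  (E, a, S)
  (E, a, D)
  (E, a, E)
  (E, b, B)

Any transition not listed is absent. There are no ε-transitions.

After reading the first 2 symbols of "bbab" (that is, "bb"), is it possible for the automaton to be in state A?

No

Start in {S}.
Read 'b': {S} → {A}.
Read 'b': {A} → {S, C}.
State A is not in {S, C}.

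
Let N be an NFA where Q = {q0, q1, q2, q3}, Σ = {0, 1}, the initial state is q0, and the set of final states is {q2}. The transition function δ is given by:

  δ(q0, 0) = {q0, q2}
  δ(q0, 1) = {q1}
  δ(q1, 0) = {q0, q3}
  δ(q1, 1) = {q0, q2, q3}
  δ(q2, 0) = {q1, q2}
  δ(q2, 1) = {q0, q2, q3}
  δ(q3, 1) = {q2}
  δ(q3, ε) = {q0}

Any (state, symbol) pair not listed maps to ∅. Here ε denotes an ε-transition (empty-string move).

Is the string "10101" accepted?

Yes

Start in {q0}.
Read '1': {q0} → {q1}.
Read '0': {q1} → {q0, q3}.
Read '1': {q0, q3} → {q1, q2}.
Read '0': {q1, q2} → {q0, q1, q2, q3}.
Read '1': {q0, q1, q2, q3} → {q0, q1, q2, q3}.
The final set {q0, q1, q2, q3} contains the accepting state q2.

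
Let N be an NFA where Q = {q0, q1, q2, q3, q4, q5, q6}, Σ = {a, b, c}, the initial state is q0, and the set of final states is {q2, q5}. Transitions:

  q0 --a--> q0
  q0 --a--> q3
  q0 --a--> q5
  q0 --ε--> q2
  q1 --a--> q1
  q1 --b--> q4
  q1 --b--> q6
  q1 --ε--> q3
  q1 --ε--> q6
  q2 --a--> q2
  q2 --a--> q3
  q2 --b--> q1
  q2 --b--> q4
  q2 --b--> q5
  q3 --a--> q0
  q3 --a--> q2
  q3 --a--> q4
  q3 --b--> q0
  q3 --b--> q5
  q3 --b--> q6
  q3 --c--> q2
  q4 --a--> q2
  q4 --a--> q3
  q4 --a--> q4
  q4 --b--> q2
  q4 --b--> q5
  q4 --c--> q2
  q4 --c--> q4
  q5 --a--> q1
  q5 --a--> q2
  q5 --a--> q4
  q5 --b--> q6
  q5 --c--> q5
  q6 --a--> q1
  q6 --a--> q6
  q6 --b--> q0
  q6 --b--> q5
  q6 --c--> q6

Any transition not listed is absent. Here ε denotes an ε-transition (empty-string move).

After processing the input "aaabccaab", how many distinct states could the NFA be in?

Start: ε-closure({q0}) = {q0, q2}.
Read 'a': {q0, q2} → {q0, q2, q3, q5}.
Read 'a': {q0, q2, q3, q5} → {q0, q1, q2, q3, q4, q5, q6}.
Read 'a': {q0, q1, q2, q3, q4, q5, q6} → {q0, q1, q2, q3, q4, q5, q6}.
Read 'b': {q0, q1, q2, q3, q4, q5, q6} → {q0, q1, q2, q3, q4, q5, q6}.
Read 'c': {q0, q1, q2, q3, q4, q5, q6} → {q2, q4, q5, q6}.
Read 'c': {q2, q4, q5, q6} → {q2, q4, q5, q6}.
Read 'a': {q2, q4, q5, q6} → {q1, q2, q3, q4, q6}.
Read 'a': {q1, q2, q3, q4, q6} → {q0, q1, q2, q3, q4, q6}.
Read 'b': {q0, q1, q2, q3, q4, q6} → {q0, q1, q2, q3, q4, q5, q6}.
That set has 7 states.

7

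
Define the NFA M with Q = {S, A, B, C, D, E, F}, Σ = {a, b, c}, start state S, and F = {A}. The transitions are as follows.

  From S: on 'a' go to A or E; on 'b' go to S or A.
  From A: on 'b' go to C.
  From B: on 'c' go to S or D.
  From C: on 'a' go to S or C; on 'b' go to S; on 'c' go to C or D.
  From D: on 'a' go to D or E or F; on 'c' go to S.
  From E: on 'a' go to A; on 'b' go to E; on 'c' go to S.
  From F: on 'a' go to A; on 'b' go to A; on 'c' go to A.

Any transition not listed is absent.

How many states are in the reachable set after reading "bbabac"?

3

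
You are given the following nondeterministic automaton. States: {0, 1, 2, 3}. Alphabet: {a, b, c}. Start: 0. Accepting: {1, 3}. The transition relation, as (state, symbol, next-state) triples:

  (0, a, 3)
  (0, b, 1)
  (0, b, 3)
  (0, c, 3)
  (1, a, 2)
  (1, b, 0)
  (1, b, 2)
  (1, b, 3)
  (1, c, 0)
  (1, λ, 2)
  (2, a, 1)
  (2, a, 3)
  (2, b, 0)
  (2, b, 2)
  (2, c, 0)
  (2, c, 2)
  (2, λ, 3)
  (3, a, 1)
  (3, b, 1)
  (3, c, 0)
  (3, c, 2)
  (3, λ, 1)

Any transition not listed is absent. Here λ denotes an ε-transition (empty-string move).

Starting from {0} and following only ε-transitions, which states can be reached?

{0}

Begin with {0}.
No ε-moves leave this set, so the closure equals the set itself.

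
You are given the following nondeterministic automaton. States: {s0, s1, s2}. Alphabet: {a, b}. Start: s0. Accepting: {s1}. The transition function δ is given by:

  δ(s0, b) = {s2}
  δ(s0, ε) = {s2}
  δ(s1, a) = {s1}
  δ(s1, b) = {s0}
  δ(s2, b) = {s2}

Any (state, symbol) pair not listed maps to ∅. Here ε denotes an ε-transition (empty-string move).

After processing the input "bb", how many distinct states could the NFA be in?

Start: ε-closure({s0}) = {s0, s2}.
Read 'b': s0→{s2}, s2→{s2}; now {s2}.
Read 'b': s2→{s2}; now {s2}.
That set has 1 state.

1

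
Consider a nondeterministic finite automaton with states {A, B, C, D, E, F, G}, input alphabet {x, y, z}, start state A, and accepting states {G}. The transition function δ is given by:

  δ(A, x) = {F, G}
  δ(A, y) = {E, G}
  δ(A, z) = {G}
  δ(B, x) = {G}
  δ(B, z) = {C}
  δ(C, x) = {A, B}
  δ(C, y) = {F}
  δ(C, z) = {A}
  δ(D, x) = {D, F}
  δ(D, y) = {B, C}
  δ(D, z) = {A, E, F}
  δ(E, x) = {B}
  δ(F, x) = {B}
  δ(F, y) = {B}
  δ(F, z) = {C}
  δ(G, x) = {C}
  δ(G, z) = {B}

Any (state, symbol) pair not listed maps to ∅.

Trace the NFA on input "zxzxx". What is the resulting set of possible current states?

Start in {A}.
Read 'z': {A} → {G}.
Read 'x': {G} → {C}.
Read 'z': {C} → {A}.
Read 'x': {A} → {F, G}.
Read 'x': {F, G} → {B, C}.

{B, C}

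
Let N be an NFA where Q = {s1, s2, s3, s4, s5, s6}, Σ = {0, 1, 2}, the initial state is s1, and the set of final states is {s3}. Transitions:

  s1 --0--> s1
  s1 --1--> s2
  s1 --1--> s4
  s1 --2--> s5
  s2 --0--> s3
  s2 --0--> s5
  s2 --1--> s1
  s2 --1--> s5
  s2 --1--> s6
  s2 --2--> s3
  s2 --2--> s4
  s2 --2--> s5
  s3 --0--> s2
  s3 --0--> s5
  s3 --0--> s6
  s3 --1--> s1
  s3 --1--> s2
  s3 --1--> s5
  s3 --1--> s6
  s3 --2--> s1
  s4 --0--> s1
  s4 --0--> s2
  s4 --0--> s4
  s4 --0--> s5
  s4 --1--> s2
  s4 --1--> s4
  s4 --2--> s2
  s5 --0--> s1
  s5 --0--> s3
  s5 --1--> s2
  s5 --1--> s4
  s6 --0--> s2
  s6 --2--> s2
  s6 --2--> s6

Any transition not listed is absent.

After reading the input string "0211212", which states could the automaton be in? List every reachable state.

{s2, s3, s4, s5, s6}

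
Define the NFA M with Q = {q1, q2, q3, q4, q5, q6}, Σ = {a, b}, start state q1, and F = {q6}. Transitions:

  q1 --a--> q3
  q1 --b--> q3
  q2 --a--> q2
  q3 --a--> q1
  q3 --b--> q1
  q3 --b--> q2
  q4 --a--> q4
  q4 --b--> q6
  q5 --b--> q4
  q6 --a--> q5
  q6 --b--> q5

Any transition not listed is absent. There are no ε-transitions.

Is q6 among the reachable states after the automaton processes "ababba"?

No

Start in {q1}.
Read 'a': {q1} → {q3}.
Read 'b': {q3} → {q1, q2}.
Read 'a': {q1, q2} → {q2, q3}.
Read 'b': {q2, q3} → {q1, q2}.
Read 'b': {q1, q2} → {q3}.
Read 'a': {q3} → {q1}.
State q6 is not in {q1}.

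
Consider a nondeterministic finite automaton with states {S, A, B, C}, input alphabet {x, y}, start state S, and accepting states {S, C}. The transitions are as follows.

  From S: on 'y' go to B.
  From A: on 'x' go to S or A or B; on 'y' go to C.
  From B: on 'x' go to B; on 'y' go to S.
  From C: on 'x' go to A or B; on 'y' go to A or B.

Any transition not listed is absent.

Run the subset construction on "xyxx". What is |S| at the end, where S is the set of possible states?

0

Start in {S}.
Read 'x': {S} → ∅.
The set is empty and remains empty for the remaining 3 symbols.
That set has 0 states.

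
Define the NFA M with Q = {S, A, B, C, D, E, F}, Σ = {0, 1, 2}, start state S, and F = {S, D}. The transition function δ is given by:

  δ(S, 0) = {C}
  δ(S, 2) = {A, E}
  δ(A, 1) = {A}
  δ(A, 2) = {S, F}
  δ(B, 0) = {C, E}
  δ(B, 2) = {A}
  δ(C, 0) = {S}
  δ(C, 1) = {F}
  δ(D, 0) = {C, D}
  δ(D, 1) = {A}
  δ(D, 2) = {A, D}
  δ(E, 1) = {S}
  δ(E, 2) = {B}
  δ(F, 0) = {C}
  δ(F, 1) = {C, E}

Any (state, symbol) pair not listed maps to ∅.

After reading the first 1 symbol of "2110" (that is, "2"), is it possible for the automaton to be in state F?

Start in {S}.
Read '2': {S} → {A, E}.
State F is not in {A, E}.

No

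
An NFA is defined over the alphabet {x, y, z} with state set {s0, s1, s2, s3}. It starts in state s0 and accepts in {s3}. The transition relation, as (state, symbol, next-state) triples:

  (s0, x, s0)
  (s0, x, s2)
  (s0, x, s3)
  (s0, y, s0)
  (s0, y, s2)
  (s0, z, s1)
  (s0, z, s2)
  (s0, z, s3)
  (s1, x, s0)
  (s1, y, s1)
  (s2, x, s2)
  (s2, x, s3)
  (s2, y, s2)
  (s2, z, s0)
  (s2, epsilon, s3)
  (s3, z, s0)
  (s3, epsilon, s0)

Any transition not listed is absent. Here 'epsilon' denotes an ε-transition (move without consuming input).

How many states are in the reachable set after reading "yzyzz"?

4

Start in {s0}.
Read 'y': {s0} → {s0, s2, s3}.
Read 'z': {s0, s2, s3} → {s0, s1, s2, s3}.
Read 'y': {s0, s1, s2, s3} → {s0, s1, s2, s3}.
Read 'z': {s0, s1, s2, s3} → {s0, s1, s2, s3}.
Read 'z': {s0, s1, s2, s3} → {s0, s1, s2, s3}.
That set has 4 states.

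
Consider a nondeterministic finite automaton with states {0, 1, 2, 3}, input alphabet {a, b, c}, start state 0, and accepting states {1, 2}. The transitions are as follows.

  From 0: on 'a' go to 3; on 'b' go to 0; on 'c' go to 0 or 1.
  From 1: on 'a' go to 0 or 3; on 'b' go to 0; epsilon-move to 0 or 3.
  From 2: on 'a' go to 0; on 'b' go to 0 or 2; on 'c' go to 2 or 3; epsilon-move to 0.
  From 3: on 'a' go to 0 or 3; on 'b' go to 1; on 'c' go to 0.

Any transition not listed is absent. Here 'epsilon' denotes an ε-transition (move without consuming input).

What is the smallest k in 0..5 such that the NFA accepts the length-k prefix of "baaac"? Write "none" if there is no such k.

Start in {0}.
Read 'b': 0→{0}; now {0}.
Read 'a': 0→{3}; now {3}.
Read 'a': 3→{0, 3}; now {0, 3}.
Read 'a': 0→{3}, 3→{0, 3}; now {0, 3}.
Read 'c': 0→{0, 1}, 3→{0}; union {0, 1}; ε-closure = {0, 1, 3}.
None of the earlier sets intersect F, but {0, 1, 3} does.

5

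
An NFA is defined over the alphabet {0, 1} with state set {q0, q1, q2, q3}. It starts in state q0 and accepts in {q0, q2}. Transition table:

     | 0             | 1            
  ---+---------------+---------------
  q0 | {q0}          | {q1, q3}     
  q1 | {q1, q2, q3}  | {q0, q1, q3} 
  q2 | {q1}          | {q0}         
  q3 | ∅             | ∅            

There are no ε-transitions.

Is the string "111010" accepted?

Start in {q0}.
Read '1': q0→{q1, q3}; now {q1, q3}.
Read '1': q1→{q0, q1, q3}, q3→∅; now {q0, q1, q3}.
Read '1': q0→{q1, q3}, q1→{q0, q1, q3}, q3→∅; now {q0, q1, q3}.
Read '0': q0→{q0}, q1→{q1, q2, q3}, q3→∅; now {q0, q1, q2, q3}.
Read '1': q0→{q1, q3}, q1→{q0, q1, q3}, q2→{q0}, q3→∅; now {q0, q1, q3}.
Read '0': q0→{q0}, q1→{q1, q2, q3}, q3→∅; now {q0, q1, q2, q3}.
The final set {q0, q1, q2, q3} contains the accepting states q0, q2.

Yes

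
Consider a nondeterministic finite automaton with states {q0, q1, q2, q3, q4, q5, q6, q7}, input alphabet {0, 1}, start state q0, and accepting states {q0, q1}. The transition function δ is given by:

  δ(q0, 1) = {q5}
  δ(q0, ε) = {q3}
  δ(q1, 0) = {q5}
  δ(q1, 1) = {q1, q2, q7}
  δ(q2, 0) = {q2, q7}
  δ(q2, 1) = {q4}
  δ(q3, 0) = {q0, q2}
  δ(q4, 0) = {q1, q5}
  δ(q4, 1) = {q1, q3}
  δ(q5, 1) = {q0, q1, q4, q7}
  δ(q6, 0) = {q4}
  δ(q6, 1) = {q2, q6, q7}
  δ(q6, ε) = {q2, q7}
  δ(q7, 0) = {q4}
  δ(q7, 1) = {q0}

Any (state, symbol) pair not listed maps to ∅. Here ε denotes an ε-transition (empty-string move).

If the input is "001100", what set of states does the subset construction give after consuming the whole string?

{q0, q1, q2, q3, q5, q7}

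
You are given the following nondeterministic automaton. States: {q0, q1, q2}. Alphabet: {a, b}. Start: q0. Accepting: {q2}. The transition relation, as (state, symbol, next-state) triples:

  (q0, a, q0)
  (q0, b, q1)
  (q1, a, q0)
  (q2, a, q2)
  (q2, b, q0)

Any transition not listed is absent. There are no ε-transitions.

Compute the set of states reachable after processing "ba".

{q0}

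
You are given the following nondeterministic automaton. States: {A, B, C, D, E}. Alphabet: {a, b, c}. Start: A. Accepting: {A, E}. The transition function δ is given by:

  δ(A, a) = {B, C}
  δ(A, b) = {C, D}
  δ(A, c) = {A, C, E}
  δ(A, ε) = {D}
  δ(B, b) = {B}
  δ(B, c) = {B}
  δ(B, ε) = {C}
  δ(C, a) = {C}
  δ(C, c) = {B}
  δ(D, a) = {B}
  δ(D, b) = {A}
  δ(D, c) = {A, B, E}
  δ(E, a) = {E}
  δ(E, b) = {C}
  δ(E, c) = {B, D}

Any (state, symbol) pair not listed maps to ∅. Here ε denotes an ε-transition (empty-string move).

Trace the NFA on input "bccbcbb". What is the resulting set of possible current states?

Start: ε-closure({A}) = {A, D}.
Read 'b': A→{C, D}, D→{A}; now {A, C, D}.
Read 'c': A→{A, C, E}, C→{B}, D→{A, B, E}; union {A, B, C, E}; ε-closure = {A, B, C, D, E}.
Read 'c': A→{A, C, E}, B→{B}, C→{B}, D→{A, B, E}, E→{B, D}; now {A, B, C, D, E}.
Read 'b': A→{C, D}, B→{B}, C→∅, D→{A}, E→{C}; now {A, B, C, D}.
Read 'c': A→{A, C, E}, B→{B}, C→{B}, D→{A, B, E}; union {A, B, C, E}; ε-closure = {A, B, C, D, E}.
Read 'b': A→{C, D}, B→{B}, C→∅, D→{A}, E→{C}; now {A, B, C, D}.
Read 'b': A→{C, D}, B→{B}, C→∅, D→{A}; now {A, B, C, D}.

{A, B, C, D}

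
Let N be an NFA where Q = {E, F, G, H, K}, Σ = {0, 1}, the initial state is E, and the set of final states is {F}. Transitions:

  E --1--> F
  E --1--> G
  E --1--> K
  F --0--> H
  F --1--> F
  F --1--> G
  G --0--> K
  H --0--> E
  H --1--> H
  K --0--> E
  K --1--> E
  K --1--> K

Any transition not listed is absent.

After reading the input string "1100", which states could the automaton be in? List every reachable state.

Start in {E}.
Read '1': {E} → {F, G, K}.
Read '1': {F, G, K} → {E, F, G, K}.
Read '0': {E, F, G, K} → {E, H, K}.
Read '0': {E, H, K} → {E}.

{E}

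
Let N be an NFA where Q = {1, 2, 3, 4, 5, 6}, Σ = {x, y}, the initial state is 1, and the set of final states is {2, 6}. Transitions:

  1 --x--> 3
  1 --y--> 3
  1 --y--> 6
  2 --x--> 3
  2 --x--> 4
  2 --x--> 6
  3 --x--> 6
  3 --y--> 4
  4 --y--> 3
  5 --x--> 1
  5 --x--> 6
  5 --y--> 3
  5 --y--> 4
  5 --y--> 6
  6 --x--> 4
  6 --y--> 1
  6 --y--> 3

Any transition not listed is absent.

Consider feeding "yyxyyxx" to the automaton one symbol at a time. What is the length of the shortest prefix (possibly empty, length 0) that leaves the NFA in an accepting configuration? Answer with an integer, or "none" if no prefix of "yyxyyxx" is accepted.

Start in {1}.
Read 'y': 1→{3, 6}; now {3, 6}.
None of the earlier sets intersect F, but {3, 6} does.

1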